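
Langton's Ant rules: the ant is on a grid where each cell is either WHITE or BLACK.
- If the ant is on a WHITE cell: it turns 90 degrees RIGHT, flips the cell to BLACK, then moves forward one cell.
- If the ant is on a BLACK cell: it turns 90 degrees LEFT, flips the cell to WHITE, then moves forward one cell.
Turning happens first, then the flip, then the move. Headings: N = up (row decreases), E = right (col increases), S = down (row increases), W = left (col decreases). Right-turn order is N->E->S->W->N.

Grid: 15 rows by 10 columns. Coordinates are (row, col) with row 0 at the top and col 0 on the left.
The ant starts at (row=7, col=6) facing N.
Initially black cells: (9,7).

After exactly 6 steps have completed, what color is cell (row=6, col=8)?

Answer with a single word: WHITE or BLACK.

Answer: WHITE

Derivation:
Step 1: on WHITE (7,6): turn R to E, flip to black, move to (7,7). |black|=2
Step 2: on WHITE (7,7): turn R to S, flip to black, move to (8,7). |black|=3
Step 3: on WHITE (8,7): turn R to W, flip to black, move to (8,6). |black|=4
Step 4: on WHITE (8,6): turn R to N, flip to black, move to (7,6). |black|=5
Step 5: on BLACK (7,6): turn L to W, flip to white, move to (7,5). |black|=4
Step 6: on WHITE (7,5): turn R to N, flip to black, move to (6,5). |black|=5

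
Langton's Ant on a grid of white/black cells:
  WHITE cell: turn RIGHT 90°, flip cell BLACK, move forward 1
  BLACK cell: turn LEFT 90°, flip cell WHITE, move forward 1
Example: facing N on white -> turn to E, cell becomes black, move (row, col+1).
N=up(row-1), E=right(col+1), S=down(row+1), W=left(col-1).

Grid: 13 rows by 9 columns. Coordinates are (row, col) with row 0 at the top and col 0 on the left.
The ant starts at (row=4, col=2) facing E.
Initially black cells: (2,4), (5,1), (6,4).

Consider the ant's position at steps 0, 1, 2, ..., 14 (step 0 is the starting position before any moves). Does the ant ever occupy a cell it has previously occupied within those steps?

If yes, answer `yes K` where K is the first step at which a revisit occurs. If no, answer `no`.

Step 1: on WHITE (4,2): turn R to S, flip to black, move to (5,2). |black|=4 — new cell
Step 2: on WHITE (5,2): turn R to W, flip to black, move to (5,1). |black|=5 — new cell
Step 3: on BLACK (5,1): turn L to S, flip to white, move to (6,1). |black|=4 — new cell
Step 4: on WHITE (6,1): turn R to W, flip to black, move to (6,0). |black|=5 — new cell
Step 5: on WHITE (6,0): turn R to N, flip to black, move to (5,0). |black|=6 — new cell
Step 6: on WHITE (5,0): turn R to E, flip to black, move to (5,1). |black|=7 — REVISIT

Answer: yes 6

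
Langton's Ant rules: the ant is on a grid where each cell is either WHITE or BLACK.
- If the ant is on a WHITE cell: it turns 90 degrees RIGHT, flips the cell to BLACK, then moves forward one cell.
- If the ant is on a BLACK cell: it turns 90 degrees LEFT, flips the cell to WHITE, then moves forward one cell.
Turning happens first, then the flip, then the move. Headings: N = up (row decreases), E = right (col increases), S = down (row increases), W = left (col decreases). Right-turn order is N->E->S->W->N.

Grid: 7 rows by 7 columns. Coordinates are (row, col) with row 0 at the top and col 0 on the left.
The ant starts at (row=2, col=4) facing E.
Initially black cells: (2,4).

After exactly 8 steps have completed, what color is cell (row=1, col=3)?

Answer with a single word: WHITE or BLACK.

Answer: BLACK

Derivation:
Step 1: on BLACK (2,4): turn L to N, flip to white, move to (1,4). |black|=0
Step 2: on WHITE (1,4): turn R to E, flip to black, move to (1,5). |black|=1
Step 3: on WHITE (1,5): turn R to S, flip to black, move to (2,5). |black|=2
Step 4: on WHITE (2,5): turn R to W, flip to black, move to (2,4). |black|=3
Step 5: on WHITE (2,4): turn R to N, flip to black, move to (1,4). |black|=4
Step 6: on BLACK (1,4): turn L to W, flip to white, move to (1,3). |black|=3
Step 7: on WHITE (1,3): turn R to N, flip to black, move to (0,3). |black|=4
Step 8: on WHITE (0,3): turn R to E, flip to black, move to (0,4). |black|=5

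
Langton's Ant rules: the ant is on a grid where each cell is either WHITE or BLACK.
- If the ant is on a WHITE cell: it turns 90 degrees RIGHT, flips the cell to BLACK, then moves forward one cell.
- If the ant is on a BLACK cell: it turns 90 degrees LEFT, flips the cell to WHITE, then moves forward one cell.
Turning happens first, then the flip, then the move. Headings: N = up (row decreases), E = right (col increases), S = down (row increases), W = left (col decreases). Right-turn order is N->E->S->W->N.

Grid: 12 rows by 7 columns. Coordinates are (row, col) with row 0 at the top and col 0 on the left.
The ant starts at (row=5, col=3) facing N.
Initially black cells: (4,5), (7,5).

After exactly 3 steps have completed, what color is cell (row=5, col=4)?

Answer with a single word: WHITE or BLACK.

Answer: BLACK

Derivation:
Step 1: on WHITE (5,3): turn R to E, flip to black, move to (5,4). |black|=3
Step 2: on WHITE (5,4): turn R to S, flip to black, move to (6,4). |black|=4
Step 3: on WHITE (6,4): turn R to W, flip to black, move to (6,3). |black|=5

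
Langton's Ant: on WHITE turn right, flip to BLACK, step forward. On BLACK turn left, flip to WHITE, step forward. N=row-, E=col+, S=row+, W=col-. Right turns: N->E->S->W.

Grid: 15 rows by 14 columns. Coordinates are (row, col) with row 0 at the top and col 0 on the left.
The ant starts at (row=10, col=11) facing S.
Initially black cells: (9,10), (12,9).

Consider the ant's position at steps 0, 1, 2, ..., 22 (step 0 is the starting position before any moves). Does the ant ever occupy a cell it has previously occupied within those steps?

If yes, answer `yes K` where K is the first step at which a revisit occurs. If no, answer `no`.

Answer: yes 6

Derivation:
Step 1: on WHITE (10,11): turn R to W, flip to black, move to (10,10). |black|=3 — new cell
Step 2: on WHITE (10,10): turn R to N, flip to black, move to (9,10). |black|=4 — new cell
Step 3: on BLACK (9,10): turn L to W, flip to white, move to (9,9). |black|=3 — new cell
Step 4: on WHITE (9,9): turn R to N, flip to black, move to (8,9). |black|=4 — new cell
Step 5: on WHITE (8,9): turn R to E, flip to black, move to (8,10). |black|=5 — new cell
Step 6: on WHITE (8,10): turn R to S, flip to black, move to (9,10). |black|=6 — REVISIT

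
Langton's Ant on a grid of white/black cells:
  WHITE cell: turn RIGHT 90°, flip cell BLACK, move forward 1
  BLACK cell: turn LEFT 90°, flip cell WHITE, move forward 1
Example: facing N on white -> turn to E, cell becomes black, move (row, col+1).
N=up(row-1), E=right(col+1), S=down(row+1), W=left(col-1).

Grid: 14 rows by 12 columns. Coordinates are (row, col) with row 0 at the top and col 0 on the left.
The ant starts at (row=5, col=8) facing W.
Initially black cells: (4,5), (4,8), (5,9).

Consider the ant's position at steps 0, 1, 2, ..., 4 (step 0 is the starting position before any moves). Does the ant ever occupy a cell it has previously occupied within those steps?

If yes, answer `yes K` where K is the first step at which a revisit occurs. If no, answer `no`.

Step 1: on WHITE (5,8): turn R to N, flip to black, move to (4,8). |black|=4 — new cell
Step 2: on BLACK (4,8): turn L to W, flip to white, move to (4,7). |black|=3 — new cell
Step 3: on WHITE (4,7): turn R to N, flip to black, move to (3,7). |black|=4 — new cell
Step 4: on WHITE (3,7): turn R to E, flip to black, move to (3,8). |black|=5 — new cell
No revisit within 4 steps.

Answer: no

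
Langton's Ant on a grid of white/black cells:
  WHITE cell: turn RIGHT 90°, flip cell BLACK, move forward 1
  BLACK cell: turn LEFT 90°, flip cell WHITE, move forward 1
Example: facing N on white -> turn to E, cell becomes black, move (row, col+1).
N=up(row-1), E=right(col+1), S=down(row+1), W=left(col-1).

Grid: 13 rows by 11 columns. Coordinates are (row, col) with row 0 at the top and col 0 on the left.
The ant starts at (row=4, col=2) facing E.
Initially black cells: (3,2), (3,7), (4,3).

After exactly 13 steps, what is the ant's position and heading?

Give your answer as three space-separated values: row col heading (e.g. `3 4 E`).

Answer: 5 2 S

Derivation:
Step 1: on WHITE (4,2): turn R to S, flip to black, move to (5,2). |black|=4
Step 2: on WHITE (5,2): turn R to W, flip to black, move to (5,1). |black|=5
Step 3: on WHITE (5,1): turn R to N, flip to black, move to (4,1). |black|=6
Step 4: on WHITE (4,1): turn R to E, flip to black, move to (4,2). |black|=7
Step 5: on BLACK (4,2): turn L to N, flip to white, move to (3,2). |black|=6
Step 6: on BLACK (3,2): turn L to W, flip to white, move to (3,1). |black|=5
Step 7: on WHITE (3,1): turn R to N, flip to black, move to (2,1). |black|=6
Step 8: on WHITE (2,1): turn R to E, flip to black, move to (2,2). |black|=7
Step 9: on WHITE (2,2): turn R to S, flip to black, move to (3,2). |black|=8
Step 10: on WHITE (3,2): turn R to W, flip to black, move to (3,1). |black|=9
Step 11: on BLACK (3,1): turn L to S, flip to white, move to (4,1). |black|=8
Step 12: on BLACK (4,1): turn L to E, flip to white, move to (4,2). |black|=7
Step 13: on WHITE (4,2): turn R to S, flip to black, move to (5,2). |black|=8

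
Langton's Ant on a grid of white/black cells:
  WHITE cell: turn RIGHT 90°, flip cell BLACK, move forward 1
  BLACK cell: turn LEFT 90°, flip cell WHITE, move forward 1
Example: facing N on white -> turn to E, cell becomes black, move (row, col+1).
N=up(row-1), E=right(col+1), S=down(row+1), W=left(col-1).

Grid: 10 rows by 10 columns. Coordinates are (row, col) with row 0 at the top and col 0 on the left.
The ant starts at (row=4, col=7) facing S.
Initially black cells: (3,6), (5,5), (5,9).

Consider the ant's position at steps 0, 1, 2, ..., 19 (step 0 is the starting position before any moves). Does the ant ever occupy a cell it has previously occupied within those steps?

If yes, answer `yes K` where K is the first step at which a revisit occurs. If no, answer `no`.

Answer: yes 6

Derivation:
Step 1: on WHITE (4,7): turn R to W, flip to black, move to (4,6). |black|=4 — new cell
Step 2: on WHITE (4,6): turn R to N, flip to black, move to (3,6). |black|=5 — new cell
Step 3: on BLACK (3,6): turn L to W, flip to white, move to (3,5). |black|=4 — new cell
Step 4: on WHITE (3,5): turn R to N, flip to black, move to (2,5). |black|=5 — new cell
Step 5: on WHITE (2,5): turn R to E, flip to black, move to (2,6). |black|=6 — new cell
Step 6: on WHITE (2,6): turn R to S, flip to black, move to (3,6). |black|=7 — REVISIT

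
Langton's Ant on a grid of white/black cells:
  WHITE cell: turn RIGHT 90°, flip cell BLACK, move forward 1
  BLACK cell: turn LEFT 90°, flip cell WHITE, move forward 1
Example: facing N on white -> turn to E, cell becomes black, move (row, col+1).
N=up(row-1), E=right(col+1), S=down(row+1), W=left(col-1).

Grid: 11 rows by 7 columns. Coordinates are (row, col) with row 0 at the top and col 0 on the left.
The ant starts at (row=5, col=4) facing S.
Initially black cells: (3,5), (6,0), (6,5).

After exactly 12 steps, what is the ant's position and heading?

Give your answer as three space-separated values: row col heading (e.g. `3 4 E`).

Answer: 5 6 N

Derivation:
Step 1: on WHITE (5,4): turn R to W, flip to black, move to (5,3). |black|=4
Step 2: on WHITE (5,3): turn R to N, flip to black, move to (4,3). |black|=5
Step 3: on WHITE (4,3): turn R to E, flip to black, move to (4,4). |black|=6
Step 4: on WHITE (4,4): turn R to S, flip to black, move to (5,4). |black|=7
Step 5: on BLACK (5,4): turn L to E, flip to white, move to (5,5). |black|=6
Step 6: on WHITE (5,5): turn R to S, flip to black, move to (6,5). |black|=7
Step 7: on BLACK (6,5): turn L to E, flip to white, move to (6,6). |black|=6
Step 8: on WHITE (6,6): turn R to S, flip to black, move to (7,6). |black|=7
Step 9: on WHITE (7,6): turn R to W, flip to black, move to (7,5). |black|=8
Step 10: on WHITE (7,5): turn R to N, flip to black, move to (6,5). |black|=9
Step 11: on WHITE (6,5): turn R to E, flip to black, move to (6,6). |black|=10
Step 12: on BLACK (6,6): turn L to N, flip to white, move to (5,6). |black|=9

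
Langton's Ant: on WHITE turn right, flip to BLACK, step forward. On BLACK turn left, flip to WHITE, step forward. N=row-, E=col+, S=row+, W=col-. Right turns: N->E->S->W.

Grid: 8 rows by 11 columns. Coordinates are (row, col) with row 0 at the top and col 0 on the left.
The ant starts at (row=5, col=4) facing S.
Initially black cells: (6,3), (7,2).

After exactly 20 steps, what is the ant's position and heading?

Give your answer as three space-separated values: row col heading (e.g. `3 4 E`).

Answer: 3 6 N

Derivation:
Step 1: on WHITE (5,4): turn R to W, flip to black, move to (5,3). |black|=3
Step 2: on WHITE (5,3): turn R to N, flip to black, move to (4,3). |black|=4
Step 3: on WHITE (4,3): turn R to E, flip to black, move to (4,4). |black|=5
Step 4: on WHITE (4,4): turn R to S, flip to black, move to (5,4). |black|=6
Step 5: on BLACK (5,4): turn L to E, flip to white, move to (5,5). |black|=5
Step 6: on WHITE (5,5): turn R to S, flip to black, move to (6,5). |black|=6
Step 7: on WHITE (6,5): turn R to W, flip to black, move to (6,4). |black|=7
Step 8: on WHITE (6,4): turn R to N, flip to black, move to (5,4). |black|=8
Step 9: on WHITE (5,4): turn R to E, flip to black, move to (5,5). |black|=9
Step 10: on BLACK (5,5): turn L to N, flip to white, move to (4,5). |black|=8
Step 11: on WHITE (4,5): turn R to E, flip to black, move to (4,6). |black|=9
Step 12: on WHITE (4,6): turn R to S, flip to black, move to (5,6). |black|=10
Step 13: on WHITE (5,6): turn R to W, flip to black, move to (5,5). |black|=11
Step 14: on WHITE (5,5): turn R to N, flip to black, move to (4,5). |black|=12
Step 15: on BLACK (4,5): turn L to W, flip to white, move to (4,4). |black|=11
Step 16: on BLACK (4,4): turn L to S, flip to white, move to (5,4). |black|=10
Step 17: on BLACK (5,4): turn L to E, flip to white, move to (5,5). |black|=9
Step 18: on BLACK (5,5): turn L to N, flip to white, move to (4,5). |black|=8
Step 19: on WHITE (4,5): turn R to E, flip to black, move to (4,6). |black|=9
Step 20: on BLACK (4,6): turn L to N, flip to white, move to (3,6). |black|=8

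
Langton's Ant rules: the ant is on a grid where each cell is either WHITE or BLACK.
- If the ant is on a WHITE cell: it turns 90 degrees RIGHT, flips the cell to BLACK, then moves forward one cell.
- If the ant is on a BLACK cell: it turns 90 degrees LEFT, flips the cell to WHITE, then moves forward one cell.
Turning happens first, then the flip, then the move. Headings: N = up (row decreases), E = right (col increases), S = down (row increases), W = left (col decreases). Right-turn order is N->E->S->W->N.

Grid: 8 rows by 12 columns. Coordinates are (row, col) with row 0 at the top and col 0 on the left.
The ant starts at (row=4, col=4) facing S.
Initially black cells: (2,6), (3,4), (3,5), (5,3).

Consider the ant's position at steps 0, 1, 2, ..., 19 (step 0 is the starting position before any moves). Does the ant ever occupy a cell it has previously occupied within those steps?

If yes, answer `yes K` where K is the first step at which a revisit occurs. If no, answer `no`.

Step 1: on WHITE (4,4): turn R to W, flip to black, move to (4,3). |black|=5 — new cell
Step 2: on WHITE (4,3): turn R to N, flip to black, move to (3,3). |black|=6 — new cell
Step 3: on WHITE (3,3): turn R to E, flip to black, move to (3,4). |black|=7 — new cell
Step 4: on BLACK (3,4): turn L to N, flip to white, move to (2,4). |black|=6 — new cell
Step 5: on WHITE (2,4): turn R to E, flip to black, move to (2,5). |black|=7 — new cell
Step 6: on WHITE (2,5): turn R to S, flip to black, move to (3,5). |black|=8 — new cell
Step 7: on BLACK (3,5): turn L to E, flip to white, move to (3,6). |black|=7 — new cell
Step 8: on WHITE (3,6): turn R to S, flip to black, move to (4,6). |black|=8 — new cell
Step 9: on WHITE (4,6): turn R to W, flip to black, move to (4,5). |black|=9 — new cell
Step 10: on WHITE (4,5): turn R to N, flip to black, move to (3,5). |black|=10 — REVISIT

Answer: yes 10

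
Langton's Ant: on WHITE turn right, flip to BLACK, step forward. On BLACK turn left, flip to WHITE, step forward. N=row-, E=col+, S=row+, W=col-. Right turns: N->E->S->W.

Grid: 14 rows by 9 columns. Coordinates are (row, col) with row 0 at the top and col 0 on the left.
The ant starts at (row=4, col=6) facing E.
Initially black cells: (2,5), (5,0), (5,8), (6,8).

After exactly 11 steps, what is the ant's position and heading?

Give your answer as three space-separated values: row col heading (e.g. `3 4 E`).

Step 1: on WHITE (4,6): turn R to S, flip to black, move to (5,6). |black|=5
Step 2: on WHITE (5,6): turn R to W, flip to black, move to (5,5). |black|=6
Step 3: on WHITE (5,5): turn R to N, flip to black, move to (4,5). |black|=7
Step 4: on WHITE (4,5): turn R to E, flip to black, move to (4,6). |black|=8
Step 5: on BLACK (4,6): turn L to N, flip to white, move to (3,6). |black|=7
Step 6: on WHITE (3,6): turn R to E, flip to black, move to (3,7). |black|=8
Step 7: on WHITE (3,7): turn R to S, flip to black, move to (4,7). |black|=9
Step 8: on WHITE (4,7): turn R to W, flip to black, move to (4,6). |black|=10
Step 9: on WHITE (4,6): turn R to N, flip to black, move to (3,6). |black|=11
Step 10: on BLACK (3,6): turn L to W, flip to white, move to (3,5). |black|=10
Step 11: on WHITE (3,5): turn R to N, flip to black, move to (2,5). |black|=11

Answer: 2 5 N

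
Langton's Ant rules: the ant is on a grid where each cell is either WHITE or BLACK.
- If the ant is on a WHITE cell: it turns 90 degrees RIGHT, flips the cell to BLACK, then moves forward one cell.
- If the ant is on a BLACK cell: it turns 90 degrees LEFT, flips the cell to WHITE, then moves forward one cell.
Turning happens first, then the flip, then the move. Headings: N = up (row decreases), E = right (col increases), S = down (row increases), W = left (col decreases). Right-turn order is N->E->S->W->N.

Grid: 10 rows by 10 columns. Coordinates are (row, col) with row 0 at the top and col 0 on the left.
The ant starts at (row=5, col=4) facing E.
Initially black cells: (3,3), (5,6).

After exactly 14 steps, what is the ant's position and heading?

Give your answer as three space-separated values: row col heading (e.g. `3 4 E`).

Answer: 2 3 E

Derivation:
Step 1: on WHITE (5,4): turn R to S, flip to black, move to (6,4). |black|=3
Step 2: on WHITE (6,4): turn R to W, flip to black, move to (6,3). |black|=4
Step 3: on WHITE (6,3): turn R to N, flip to black, move to (5,3). |black|=5
Step 4: on WHITE (5,3): turn R to E, flip to black, move to (5,4). |black|=6
Step 5: on BLACK (5,4): turn L to N, flip to white, move to (4,4). |black|=5
Step 6: on WHITE (4,4): turn R to E, flip to black, move to (4,5). |black|=6
Step 7: on WHITE (4,5): turn R to S, flip to black, move to (5,5). |black|=7
Step 8: on WHITE (5,5): turn R to W, flip to black, move to (5,4). |black|=8
Step 9: on WHITE (5,4): turn R to N, flip to black, move to (4,4). |black|=9
Step 10: on BLACK (4,4): turn L to W, flip to white, move to (4,3). |black|=8
Step 11: on WHITE (4,3): turn R to N, flip to black, move to (3,3). |black|=9
Step 12: on BLACK (3,3): turn L to W, flip to white, move to (3,2). |black|=8
Step 13: on WHITE (3,2): turn R to N, flip to black, move to (2,2). |black|=9
Step 14: on WHITE (2,2): turn R to E, flip to black, move to (2,3). |black|=10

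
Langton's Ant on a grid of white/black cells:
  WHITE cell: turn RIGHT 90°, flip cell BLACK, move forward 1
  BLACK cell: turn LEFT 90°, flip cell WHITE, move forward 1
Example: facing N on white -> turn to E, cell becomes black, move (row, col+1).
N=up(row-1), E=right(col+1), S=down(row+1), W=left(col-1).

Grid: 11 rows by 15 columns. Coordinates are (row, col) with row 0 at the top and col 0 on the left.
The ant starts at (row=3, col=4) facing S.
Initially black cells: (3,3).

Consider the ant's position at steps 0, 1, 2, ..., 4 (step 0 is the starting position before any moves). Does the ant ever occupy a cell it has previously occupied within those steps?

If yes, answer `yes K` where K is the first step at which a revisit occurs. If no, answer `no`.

Step 1: on WHITE (3,4): turn R to W, flip to black, move to (3,3). |black|=2 — new cell
Step 2: on BLACK (3,3): turn L to S, flip to white, move to (4,3). |black|=1 — new cell
Step 3: on WHITE (4,3): turn R to W, flip to black, move to (4,2). |black|=2 — new cell
Step 4: on WHITE (4,2): turn R to N, flip to black, move to (3,2). |black|=3 — new cell
No revisit within 4 steps.

Answer: no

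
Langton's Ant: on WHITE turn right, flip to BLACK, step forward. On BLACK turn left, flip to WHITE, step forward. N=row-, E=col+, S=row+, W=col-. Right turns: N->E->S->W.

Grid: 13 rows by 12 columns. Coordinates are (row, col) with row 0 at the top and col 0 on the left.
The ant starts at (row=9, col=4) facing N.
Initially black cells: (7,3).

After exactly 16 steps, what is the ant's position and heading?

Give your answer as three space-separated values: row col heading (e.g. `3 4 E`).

Step 1: on WHITE (9,4): turn R to E, flip to black, move to (9,5). |black|=2
Step 2: on WHITE (9,5): turn R to S, flip to black, move to (10,5). |black|=3
Step 3: on WHITE (10,5): turn R to W, flip to black, move to (10,4). |black|=4
Step 4: on WHITE (10,4): turn R to N, flip to black, move to (9,4). |black|=5
Step 5: on BLACK (9,4): turn L to W, flip to white, move to (9,3). |black|=4
Step 6: on WHITE (9,3): turn R to N, flip to black, move to (8,3). |black|=5
Step 7: on WHITE (8,3): turn R to E, flip to black, move to (8,4). |black|=6
Step 8: on WHITE (8,4): turn R to S, flip to black, move to (9,4). |black|=7
Step 9: on WHITE (9,4): turn R to W, flip to black, move to (9,3). |black|=8
Step 10: on BLACK (9,3): turn L to S, flip to white, move to (10,3). |black|=7
Step 11: on WHITE (10,3): turn R to W, flip to black, move to (10,2). |black|=8
Step 12: on WHITE (10,2): turn R to N, flip to black, move to (9,2). |black|=9
Step 13: on WHITE (9,2): turn R to E, flip to black, move to (9,3). |black|=10
Step 14: on WHITE (9,3): turn R to S, flip to black, move to (10,3). |black|=11
Step 15: on BLACK (10,3): turn L to E, flip to white, move to (10,4). |black|=10
Step 16: on BLACK (10,4): turn L to N, flip to white, move to (9,4). |black|=9

Answer: 9 4 N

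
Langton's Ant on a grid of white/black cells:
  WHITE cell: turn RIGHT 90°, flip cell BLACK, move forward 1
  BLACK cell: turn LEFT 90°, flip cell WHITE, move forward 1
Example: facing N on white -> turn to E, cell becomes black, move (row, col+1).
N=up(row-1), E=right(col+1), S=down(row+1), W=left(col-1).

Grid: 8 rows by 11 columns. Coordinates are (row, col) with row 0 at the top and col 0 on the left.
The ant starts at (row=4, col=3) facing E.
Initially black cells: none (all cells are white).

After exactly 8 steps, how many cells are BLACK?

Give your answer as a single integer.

Answer: 6

Derivation:
Step 1: on WHITE (4,3): turn R to S, flip to black, move to (5,3). |black|=1
Step 2: on WHITE (5,3): turn R to W, flip to black, move to (5,2). |black|=2
Step 3: on WHITE (5,2): turn R to N, flip to black, move to (4,2). |black|=3
Step 4: on WHITE (4,2): turn R to E, flip to black, move to (4,3). |black|=4
Step 5: on BLACK (4,3): turn L to N, flip to white, move to (3,3). |black|=3
Step 6: on WHITE (3,3): turn R to E, flip to black, move to (3,4). |black|=4
Step 7: on WHITE (3,4): turn R to S, flip to black, move to (4,4). |black|=5
Step 8: on WHITE (4,4): turn R to W, flip to black, move to (4,3). |black|=6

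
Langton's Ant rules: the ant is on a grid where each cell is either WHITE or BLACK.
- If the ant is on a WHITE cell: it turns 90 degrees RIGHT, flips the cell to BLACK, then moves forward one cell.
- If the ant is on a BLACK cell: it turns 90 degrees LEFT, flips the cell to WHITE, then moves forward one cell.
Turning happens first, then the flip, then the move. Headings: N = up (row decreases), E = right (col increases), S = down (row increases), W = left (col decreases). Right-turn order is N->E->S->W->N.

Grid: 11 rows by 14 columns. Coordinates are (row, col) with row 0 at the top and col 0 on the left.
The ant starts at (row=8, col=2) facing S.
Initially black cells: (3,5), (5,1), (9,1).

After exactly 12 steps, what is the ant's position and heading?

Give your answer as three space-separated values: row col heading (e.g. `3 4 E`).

Answer: 8 4 S

Derivation:
Step 1: on WHITE (8,2): turn R to W, flip to black, move to (8,1). |black|=4
Step 2: on WHITE (8,1): turn R to N, flip to black, move to (7,1). |black|=5
Step 3: on WHITE (7,1): turn R to E, flip to black, move to (7,2). |black|=6
Step 4: on WHITE (7,2): turn R to S, flip to black, move to (8,2). |black|=7
Step 5: on BLACK (8,2): turn L to E, flip to white, move to (8,3). |black|=6
Step 6: on WHITE (8,3): turn R to S, flip to black, move to (9,3). |black|=7
Step 7: on WHITE (9,3): turn R to W, flip to black, move to (9,2). |black|=8
Step 8: on WHITE (9,2): turn R to N, flip to black, move to (8,2). |black|=9
Step 9: on WHITE (8,2): turn R to E, flip to black, move to (8,3). |black|=10
Step 10: on BLACK (8,3): turn L to N, flip to white, move to (7,3). |black|=9
Step 11: on WHITE (7,3): turn R to E, flip to black, move to (7,4). |black|=10
Step 12: on WHITE (7,4): turn R to S, flip to black, move to (8,4). |black|=11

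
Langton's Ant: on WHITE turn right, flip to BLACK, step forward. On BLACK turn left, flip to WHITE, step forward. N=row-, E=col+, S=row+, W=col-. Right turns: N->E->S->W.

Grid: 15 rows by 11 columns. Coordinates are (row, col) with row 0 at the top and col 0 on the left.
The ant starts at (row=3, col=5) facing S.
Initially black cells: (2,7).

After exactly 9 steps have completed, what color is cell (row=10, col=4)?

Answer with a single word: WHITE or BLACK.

Answer: WHITE

Derivation:
Step 1: on WHITE (3,5): turn R to W, flip to black, move to (3,4). |black|=2
Step 2: on WHITE (3,4): turn R to N, flip to black, move to (2,4). |black|=3
Step 3: on WHITE (2,4): turn R to E, flip to black, move to (2,5). |black|=4
Step 4: on WHITE (2,5): turn R to S, flip to black, move to (3,5). |black|=5
Step 5: on BLACK (3,5): turn L to E, flip to white, move to (3,6). |black|=4
Step 6: on WHITE (3,6): turn R to S, flip to black, move to (4,6). |black|=5
Step 7: on WHITE (4,6): turn R to W, flip to black, move to (4,5). |black|=6
Step 8: on WHITE (4,5): turn R to N, flip to black, move to (3,5). |black|=7
Step 9: on WHITE (3,5): turn R to E, flip to black, move to (3,6). |black|=8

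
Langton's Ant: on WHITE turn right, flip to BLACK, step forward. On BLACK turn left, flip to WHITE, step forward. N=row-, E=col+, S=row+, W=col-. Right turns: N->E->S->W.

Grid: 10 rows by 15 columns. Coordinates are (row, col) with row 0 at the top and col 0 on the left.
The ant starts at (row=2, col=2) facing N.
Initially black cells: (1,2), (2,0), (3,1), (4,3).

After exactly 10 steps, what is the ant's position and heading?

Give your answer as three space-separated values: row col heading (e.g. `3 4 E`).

Answer: 1 3 S

Derivation:
Step 1: on WHITE (2,2): turn R to E, flip to black, move to (2,3). |black|=5
Step 2: on WHITE (2,3): turn R to S, flip to black, move to (3,3). |black|=6
Step 3: on WHITE (3,3): turn R to W, flip to black, move to (3,2). |black|=7
Step 4: on WHITE (3,2): turn R to N, flip to black, move to (2,2). |black|=8
Step 5: on BLACK (2,2): turn L to W, flip to white, move to (2,1). |black|=7
Step 6: on WHITE (2,1): turn R to N, flip to black, move to (1,1). |black|=8
Step 7: on WHITE (1,1): turn R to E, flip to black, move to (1,2). |black|=9
Step 8: on BLACK (1,2): turn L to N, flip to white, move to (0,2). |black|=8
Step 9: on WHITE (0,2): turn R to E, flip to black, move to (0,3). |black|=9
Step 10: on WHITE (0,3): turn R to S, flip to black, move to (1,3). |black|=10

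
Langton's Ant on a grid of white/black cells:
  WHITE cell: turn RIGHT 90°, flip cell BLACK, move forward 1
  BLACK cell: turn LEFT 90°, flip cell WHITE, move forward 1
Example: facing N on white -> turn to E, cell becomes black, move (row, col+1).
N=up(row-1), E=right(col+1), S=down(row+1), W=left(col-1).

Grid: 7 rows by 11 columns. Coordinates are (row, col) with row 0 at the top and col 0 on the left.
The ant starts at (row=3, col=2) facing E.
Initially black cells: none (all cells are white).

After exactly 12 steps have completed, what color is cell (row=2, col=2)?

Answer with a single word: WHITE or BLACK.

Step 1: on WHITE (3,2): turn R to S, flip to black, move to (4,2). |black|=1
Step 2: on WHITE (4,2): turn R to W, flip to black, move to (4,1). |black|=2
Step 3: on WHITE (4,1): turn R to N, flip to black, move to (3,1). |black|=3
Step 4: on WHITE (3,1): turn R to E, flip to black, move to (3,2). |black|=4
Step 5: on BLACK (3,2): turn L to N, flip to white, move to (2,2). |black|=3
Step 6: on WHITE (2,2): turn R to E, flip to black, move to (2,3). |black|=4
Step 7: on WHITE (2,3): turn R to S, flip to black, move to (3,3). |black|=5
Step 8: on WHITE (3,3): turn R to W, flip to black, move to (3,2). |black|=6
Step 9: on WHITE (3,2): turn R to N, flip to black, move to (2,2). |black|=7
Step 10: on BLACK (2,2): turn L to W, flip to white, move to (2,1). |black|=6
Step 11: on WHITE (2,1): turn R to N, flip to black, move to (1,1). |black|=7
Step 12: on WHITE (1,1): turn R to E, flip to black, move to (1,2). |black|=8

Answer: WHITE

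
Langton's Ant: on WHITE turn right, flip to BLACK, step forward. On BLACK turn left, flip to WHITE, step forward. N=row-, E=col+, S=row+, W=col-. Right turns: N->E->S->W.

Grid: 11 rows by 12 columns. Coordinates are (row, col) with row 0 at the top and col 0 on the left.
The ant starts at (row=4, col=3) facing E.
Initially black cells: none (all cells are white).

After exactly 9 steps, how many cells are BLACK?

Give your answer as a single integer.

Step 1: on WHITE (4,3): turn R to S, flip to black, move to (5,3). |black|=1
Step 2: on WHITE (5,3): turn R to W, flip to black, move to (5,2). |black|=2
Step 3: on WHITE (5,2): turn R to N, flip to black, move to (4,2). |black|=3
Step 4: on WHITE (4,2): turn R to E, flip to black, move to (4,3). |black|=4
Step 5: on BLACK (4,3): turn L to N, flip to white, move to (3,3). |black|=3
Step 6: on WHITE (3,3): turn R to E, flip to black, move to (3,4). |black|=4
Step 7: on WHITE (3,4): turn R to S, flip to black, move to (4,4). |black|=5
Step 8: on WHITE (4,4): turn R to W, flip to black, move to (4,3). |black|=6
Step 9: on WHITE (4,3): turn R to N, flip to black, move to (3,3). |black|=7

Answer: 7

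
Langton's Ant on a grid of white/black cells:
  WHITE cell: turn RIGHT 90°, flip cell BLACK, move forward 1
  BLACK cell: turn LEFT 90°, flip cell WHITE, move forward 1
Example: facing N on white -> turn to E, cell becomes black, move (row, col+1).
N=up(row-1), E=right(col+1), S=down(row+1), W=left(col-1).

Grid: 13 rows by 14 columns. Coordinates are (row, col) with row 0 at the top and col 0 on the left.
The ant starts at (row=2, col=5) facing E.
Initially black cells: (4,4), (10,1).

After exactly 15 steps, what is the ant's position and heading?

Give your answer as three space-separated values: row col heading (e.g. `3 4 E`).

Answer: 2 4 S

Derivation:
Step 1: on WHITE (2,5): turn R to S, flip to black, move to (3,5). |black|=3
Step 2: on WHITE (3,5): turn R to W, flip to black, move to (3,4). |black|=4
Step 3: on WHITE (3,4): turn R to N, flip to black, move to (2,4). |black|=5
Step 4: on WHITE (2,4): turn R to E, flip to black, move to (2,5). |black|=6
Step 5: on BLACK (2,5): turn L to N, flip to white, move to (1,5). |black|=5
Step 6: on WHITE (1,5): turn R to E, flip to black, move to (1,6). |black|=6
Step 7: on WHITE (1,6): turn R to S, flip to black, move to (2,6). |black|=7
Step 8: on WHITE (2,6): turn R to W, flip to black, move to (2,5). |black|=8
Step 9: on WHITE (2,5): turn R to N, flip to black, move to (1,5). |black|=9
Step 10: on BLACK (1,5): turn L to W, flip to white, move to (1,4). |black|=8
Step 11: on WHITE (1,4): turn R to N, flip to black, move to (0,4). |black|=9
Step 12: on WHITE (0,4): turn R to E, flip to black, move to (0,5). |black|=10
Step 13: on WHITE (0,5): turn R to S, flip to black, move to (1,5). |black|=11
Step 14: on WHITE (1,5): turn R to W, flip to black, move to (1,4). |black|=12
Step 15: on BLACK (1,4): turn L to S, flip to white, move to (2,4). |black|=11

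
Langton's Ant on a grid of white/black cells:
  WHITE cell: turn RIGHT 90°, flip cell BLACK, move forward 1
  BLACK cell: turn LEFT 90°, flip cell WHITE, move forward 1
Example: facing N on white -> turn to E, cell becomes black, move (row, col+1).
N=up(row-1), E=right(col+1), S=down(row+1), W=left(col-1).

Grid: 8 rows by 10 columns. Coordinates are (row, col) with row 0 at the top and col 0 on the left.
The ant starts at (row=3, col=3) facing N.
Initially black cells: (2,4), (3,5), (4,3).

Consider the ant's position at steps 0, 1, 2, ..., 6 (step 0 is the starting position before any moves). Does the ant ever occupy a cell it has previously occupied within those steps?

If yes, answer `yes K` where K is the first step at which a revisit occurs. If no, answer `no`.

Answer: no

Derivation:
Step 1: on WHITE (3,3): turn R to E, flip to black, move to (3,4). |black|=4 — new cell
Step 2: on WHITE (3,4): turn R to S, flip to black, move to (4,4). |black|=5 — new cell
Step 3: on WHITE (4,4): turn R to W, flip to black, move to (4,3). |black|=6 — new cell
Step 4: on BLACK (4,3): turn L to S, flip to white, move to (5,3). |black|=5 — new cell
Step 5: on WHITE (5,3): turn R to W, flip to black, move to (5,2). |black|=6 — new cell
Step 6: on WHITE (5,2): turn R to N, flip to black, move to (4,2). |black|=7 — new cell
No revisit within 6 steps.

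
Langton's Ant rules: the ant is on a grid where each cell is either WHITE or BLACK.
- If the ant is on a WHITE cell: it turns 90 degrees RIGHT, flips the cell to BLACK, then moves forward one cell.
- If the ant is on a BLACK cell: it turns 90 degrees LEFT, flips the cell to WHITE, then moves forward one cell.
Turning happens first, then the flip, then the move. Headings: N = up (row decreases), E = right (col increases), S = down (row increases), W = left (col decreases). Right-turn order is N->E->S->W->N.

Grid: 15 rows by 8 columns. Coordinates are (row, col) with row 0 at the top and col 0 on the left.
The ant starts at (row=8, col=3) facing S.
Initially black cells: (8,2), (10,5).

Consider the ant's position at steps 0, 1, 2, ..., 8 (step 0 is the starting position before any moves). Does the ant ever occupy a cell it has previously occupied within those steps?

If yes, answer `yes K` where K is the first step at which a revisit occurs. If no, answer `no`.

Answer: yes 5

Derivation:
Step 1: on WHITE (8,3): turn R to W, flip to black, move to (8,2). |black|=3 — new cell
Step 2: on BLACK (8,2): turn L to S, flip to white, move to (9,2). |black|=2 — new cell
Step 3: on WHITE (9,2): turn R to W, flip to black, move to (9,1). |black|=3 — new cell
Step 4: on WHITE (9,1): turn R to N, flip to black, move to (8,1). |black|=4 — new cell
Step 5: on WHITE (8,1): turn R to E, flip to black, move to (8,2). |black|=5 — REVISIT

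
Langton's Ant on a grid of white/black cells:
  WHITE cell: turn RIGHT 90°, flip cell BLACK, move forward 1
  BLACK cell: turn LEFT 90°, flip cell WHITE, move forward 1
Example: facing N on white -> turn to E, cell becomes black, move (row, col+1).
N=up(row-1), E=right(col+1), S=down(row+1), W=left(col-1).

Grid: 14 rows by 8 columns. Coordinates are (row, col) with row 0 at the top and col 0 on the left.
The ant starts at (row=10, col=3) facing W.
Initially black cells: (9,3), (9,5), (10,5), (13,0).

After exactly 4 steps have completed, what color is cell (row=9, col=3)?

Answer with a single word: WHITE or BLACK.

Answer: WHITE

Derivation:
Step 1: on WHITE (10,3): turn R to N, flip to black, move to (9,3). |black|=5
Step 2: on BLACK (9,3): turn L to W, flip to white, move to (9,2). |black|=4
Step 3: on WHITE (9,2): turn R to N, flip to black, move to (8,2). |black|=5
Step 4: on WHITE (8,2): turn R to E, flip to black, move to (8,3). |black|=6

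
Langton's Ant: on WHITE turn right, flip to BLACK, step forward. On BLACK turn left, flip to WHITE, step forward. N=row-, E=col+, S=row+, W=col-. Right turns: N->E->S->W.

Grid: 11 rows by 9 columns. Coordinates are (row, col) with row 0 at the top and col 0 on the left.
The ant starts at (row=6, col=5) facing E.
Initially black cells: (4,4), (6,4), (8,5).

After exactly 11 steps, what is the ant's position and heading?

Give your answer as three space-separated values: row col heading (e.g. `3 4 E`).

Step 1: on WHITE (6,5): turn R to S, flip to black, move to (7,5). |black|=4
Step 2: on WHITE (7,5): turn R to W, flip to black, move to (7,4). |black|=5
Step 3: on WHITE (7,4): turn R to N, flip to black, move to (6,4). |black|=6
Step 4: on BLACK (6,4): turn L to W, flip to white, move to (6,3). |black|=5
Step 5: on WHITE (6,3): turn R to N, flip to black, move to (5,3). |black|=6
Step 6: on WHITE (5,3): turn R to E, flip to black, move to (5,4). |black|=7
Step 7: on WHITE (5,4): turn R to S, flip to black, move to (6,4). |black|=8
Step 8: on WHITE (6,4): turn R to W, flip to black, move to (6,3). |black|=9
Step 9: on BLACK (6,3): turn L to S, flip to white, move to (7,3). |black|=8
Step 10: on WHITE (7,3): turn R to W, flip to black, move to (7,2). |black|=9
Step 11: on WHITE (7,2): turn R to N, flip to black, move to (6,2). |black|=10

Answer: 6 2 N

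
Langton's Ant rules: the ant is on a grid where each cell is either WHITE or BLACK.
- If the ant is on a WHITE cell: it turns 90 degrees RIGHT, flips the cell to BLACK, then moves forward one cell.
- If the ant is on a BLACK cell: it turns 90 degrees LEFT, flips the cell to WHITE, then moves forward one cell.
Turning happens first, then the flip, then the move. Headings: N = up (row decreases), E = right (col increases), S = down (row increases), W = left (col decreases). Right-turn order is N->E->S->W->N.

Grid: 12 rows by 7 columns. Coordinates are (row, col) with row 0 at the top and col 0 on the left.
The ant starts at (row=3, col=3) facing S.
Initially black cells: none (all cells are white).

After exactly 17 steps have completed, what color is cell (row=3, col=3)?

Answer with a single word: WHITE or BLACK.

Step 1: on WHITE (3,3): turn R to W, flip to black, move to (3,2). |black|=1
Step 2: on WHITE (3,2): turn R to N, flip to black, move to (2,2). |black|=2
Step 3: on WHITE (2,2): turn R to E, flip to black, move to (2,3). |black|=3
Step 4: on WHITE (2,3): turn R to S, flip to black, move to (3,3). |black|=4
Step 5: on BLACK (3,3): turn L to E, flip to white, move to (3,4). |black|=3
Step 6: on WHITE (3,4): turn R to S, flip to black, move to (4,4). |black|=4
Step 7: on WHITE (4,4): turn R to W, flip to black, move to (4,3). |black|=5
Step 8: on WHITE (4,3): turn R to N, flip to black, move to (3,3). |black|=6
Step 9: on WHITE (3,3): turn R to E, flip to black, move to (3,4). |black|=7
Step 10: on BLACK (3,4): turn L to N, flip to white, move to (2,4). |black|=6
Step 11: on WHITE (2,4): turn R to E, flip to black, move to (2,5). |black|=7
Step 12: on WHITE (2,5): turn R to S, flip to black, move to (3,5). |black|=8
Step 13: on WHITE (3,5): turn R to W, flip to black, move to (3,4). |black|=9
Step 14: on WHITE (3,4): turn R to N, flip to black, move to (2,4). |black|=10
Step 15: on BLACK (2,4): turn L to W, flip to white, move to (2,3). |black|=9
Step 16: on BLACK (2,3): turn L to S, flip to white, move to (3,3). |black|=8
Step 17: on BLACK (3,3): turn L to E, flip to white, move to (3,4). |black|=7

Answer: WHITE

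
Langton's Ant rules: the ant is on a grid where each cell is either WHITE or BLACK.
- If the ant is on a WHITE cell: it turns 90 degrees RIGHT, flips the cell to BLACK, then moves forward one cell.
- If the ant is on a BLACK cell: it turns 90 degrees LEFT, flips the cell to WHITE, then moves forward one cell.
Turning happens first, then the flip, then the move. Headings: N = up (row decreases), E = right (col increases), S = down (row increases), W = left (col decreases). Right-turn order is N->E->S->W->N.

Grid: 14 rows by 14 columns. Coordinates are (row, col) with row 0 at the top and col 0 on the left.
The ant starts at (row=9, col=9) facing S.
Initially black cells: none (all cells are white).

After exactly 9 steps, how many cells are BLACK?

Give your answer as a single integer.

Step 1: on WHITE (9,9): turn R to W, flip to black, move to (9,8). |black|=1
Step 2: on WHITE (9,8): turn R to N, flip to black, move to (8,8). |black|=2
Step 3: on WHITE (8,8): turn R to E, flip to black, move to (8,9). |black|=3
Step 4: on WHITE (8,9): turn R to S, flip to black, move to (9,9). |black|=4
Step 5: on BLACK (9,9): turn L to E, flip to white, move to (9,10). |black|=3
Step 6: on WHITE (9,10): turn R to S, flip to black, move to (10,10). |black|=4
Step 7: on WHITE (10,10): turn R to W, flip to black, move to (10,9). |black|=5
Step 8: on WHITE (10,9): turn R to N, flip to black, move to (9,9). |black|=6
Step 9: on WHITE (9,9): turn R to E, flip to black, move to (9,10). |black|=7

Answer: 7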